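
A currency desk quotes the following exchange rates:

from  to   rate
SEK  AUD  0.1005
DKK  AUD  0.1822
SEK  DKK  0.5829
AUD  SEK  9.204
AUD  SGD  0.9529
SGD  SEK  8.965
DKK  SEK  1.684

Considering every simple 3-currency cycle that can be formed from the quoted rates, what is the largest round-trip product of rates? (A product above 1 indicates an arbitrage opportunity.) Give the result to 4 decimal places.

AUD→SEK→DKK→AUD: 9.204 × 0.5829 × 0.1822 = 0.97751
AUD→SGD→SEK→AUD: 0.9529 × 8.965 × 0.1005 = 0.85855
Maximum is AUD→SEK→DKK→AUD at 0.9775; no arbitrage — every cycle loses value.

0.9775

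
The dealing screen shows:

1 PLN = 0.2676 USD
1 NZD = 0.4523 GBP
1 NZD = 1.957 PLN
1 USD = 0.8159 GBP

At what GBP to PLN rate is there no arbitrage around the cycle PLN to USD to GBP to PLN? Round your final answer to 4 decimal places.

Known legs of the cycle: 0.2676 × 0.8159 = 0.21833484
For no arbitrage the full-cycle product must be 1, so the missing rate is 1 / 0.21833484 ≈ 4.580121.

4.5801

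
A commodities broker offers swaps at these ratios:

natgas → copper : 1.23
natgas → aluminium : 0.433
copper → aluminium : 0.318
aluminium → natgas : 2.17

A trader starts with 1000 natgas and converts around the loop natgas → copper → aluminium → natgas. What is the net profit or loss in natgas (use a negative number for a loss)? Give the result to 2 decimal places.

-151.23

1000 natgas × 1.23 = 1230 copper
1230 copper × 0.318 = 391.14 aluminium
391.14 aluminium × 2.17 = 848.7738 natgas
Net change: 848.7738 − 1000 = -151.2262 natgas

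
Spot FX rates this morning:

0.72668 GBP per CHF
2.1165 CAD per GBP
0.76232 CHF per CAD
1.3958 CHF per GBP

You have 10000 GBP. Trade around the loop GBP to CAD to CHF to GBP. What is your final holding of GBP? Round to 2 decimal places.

11724.62

10000 GBP × 2.1165 = 21165 CAD
21165 CAD × 0.76232 = 16134.5028 CHF
16134.5028 CHF × 0.72668 = 11724.620494704 GBP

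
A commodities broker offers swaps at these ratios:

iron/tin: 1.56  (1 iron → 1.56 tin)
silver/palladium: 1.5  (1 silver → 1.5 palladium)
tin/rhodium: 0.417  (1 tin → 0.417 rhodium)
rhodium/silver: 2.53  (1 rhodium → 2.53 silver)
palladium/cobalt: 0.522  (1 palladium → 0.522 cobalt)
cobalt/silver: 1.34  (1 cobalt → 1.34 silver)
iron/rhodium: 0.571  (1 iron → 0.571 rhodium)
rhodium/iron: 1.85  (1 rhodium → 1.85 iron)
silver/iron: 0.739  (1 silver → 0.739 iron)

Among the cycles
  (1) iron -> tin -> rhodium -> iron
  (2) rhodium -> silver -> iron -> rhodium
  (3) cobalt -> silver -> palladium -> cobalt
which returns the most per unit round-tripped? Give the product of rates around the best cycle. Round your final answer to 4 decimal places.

(1) 1.56 × 0.417 × 1.85 = 1.20346
(2) 2.53 × 0.739 × 0.571 = 1.06758
(3) 1.34 × 1.5 × 0.522 = 1.04922
Highest is cycle (1) at 1.2035 (>1, arbitrage).

1.2035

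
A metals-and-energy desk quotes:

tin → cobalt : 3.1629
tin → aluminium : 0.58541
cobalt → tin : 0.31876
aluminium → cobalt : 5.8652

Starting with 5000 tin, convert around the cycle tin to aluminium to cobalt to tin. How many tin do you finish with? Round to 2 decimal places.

5472.39

5000 tin × 0.58541 = 2927.05 aluminium
2927.05 aluminium × 5.8652 = 17167.73366 cobalt
17167.73366 cobalt × 0.31876 = 5472.3867814616 tin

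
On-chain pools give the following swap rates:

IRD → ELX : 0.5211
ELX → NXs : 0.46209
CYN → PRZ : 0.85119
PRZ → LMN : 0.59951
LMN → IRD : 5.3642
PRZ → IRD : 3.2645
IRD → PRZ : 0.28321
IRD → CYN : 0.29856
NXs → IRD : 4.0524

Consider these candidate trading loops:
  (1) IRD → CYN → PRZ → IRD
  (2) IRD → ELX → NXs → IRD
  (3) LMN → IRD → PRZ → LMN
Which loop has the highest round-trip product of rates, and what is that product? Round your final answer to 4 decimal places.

(1) 0.29856 × 0.85119 × 3.2645 = 0.82961
(2) 0.5211 × 0.46209 × 4.0524 = 0.97580
(3) 5.3642 × 0.28321 × 0.59951 = 0.91077
Highest is cycle (2) at 0.9758 (≤1, no arbitrage).

0.9758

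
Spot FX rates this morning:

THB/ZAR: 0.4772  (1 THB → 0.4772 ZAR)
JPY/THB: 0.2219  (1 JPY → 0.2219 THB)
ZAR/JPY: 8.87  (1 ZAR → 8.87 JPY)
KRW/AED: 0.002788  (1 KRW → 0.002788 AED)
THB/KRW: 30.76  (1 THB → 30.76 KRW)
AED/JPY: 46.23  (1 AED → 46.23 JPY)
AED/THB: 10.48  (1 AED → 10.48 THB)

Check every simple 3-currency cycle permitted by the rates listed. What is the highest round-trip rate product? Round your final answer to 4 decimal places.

THB→ZAR→JPY→THB: 0.4772 × 8.87 × 0.2219 = 0.93925
KRW→AED→THB→KRW: 0.002788 × 10.48 × 30.76 = 0.89875
Maximum is THB→ZAR→JPY→THB at 0.9393; no arbitrage — every cycle loses value.

0.9393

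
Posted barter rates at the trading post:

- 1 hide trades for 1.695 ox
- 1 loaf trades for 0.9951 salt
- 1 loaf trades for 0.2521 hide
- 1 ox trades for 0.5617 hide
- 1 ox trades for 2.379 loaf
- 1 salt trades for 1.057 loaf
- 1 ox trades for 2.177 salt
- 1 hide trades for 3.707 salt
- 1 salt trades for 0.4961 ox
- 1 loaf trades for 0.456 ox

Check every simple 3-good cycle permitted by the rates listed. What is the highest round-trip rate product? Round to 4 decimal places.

loaf→salt→ox→loaf: 0.9951 × 0.4961 × 2.379 = 1.17444
loaf→ox→salt→loaf: 0.456 × 2.177 × 1.057 = 1.04930
ox→hide→salt→ox: 0.5617 × 3.707 × 0.4961 = 1.03299
loaf→hide→ox→loaf: 0.2521 × 1.695 × 2.379 = 1.01657
loaf→hide→salt→loaf: 0.2521 × 3.707 × 1.057 = 0.98780
Maximum is loaf→salt→ox→loaf at 1.1744; arbitrage exists.

1.1744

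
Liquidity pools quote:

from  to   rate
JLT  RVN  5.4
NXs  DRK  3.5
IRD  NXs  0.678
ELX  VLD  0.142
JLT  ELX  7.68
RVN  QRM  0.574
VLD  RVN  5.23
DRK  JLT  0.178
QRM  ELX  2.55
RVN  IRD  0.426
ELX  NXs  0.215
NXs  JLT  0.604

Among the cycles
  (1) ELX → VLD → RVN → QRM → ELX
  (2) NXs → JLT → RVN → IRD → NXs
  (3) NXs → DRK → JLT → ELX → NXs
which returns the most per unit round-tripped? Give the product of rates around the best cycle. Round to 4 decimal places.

1.0870

(1) 0.142 × 5.23 × 0.574 × 2.55 = 1.08703
(2) 0.604 × 5.4 × 0.426 × 0.678 = 0.94204
(3) 3.5 × 0.178 × 7.68 × 0.215 = 1.02870
Highest is cycle (1) at 1.0870 (>1, arbitrage).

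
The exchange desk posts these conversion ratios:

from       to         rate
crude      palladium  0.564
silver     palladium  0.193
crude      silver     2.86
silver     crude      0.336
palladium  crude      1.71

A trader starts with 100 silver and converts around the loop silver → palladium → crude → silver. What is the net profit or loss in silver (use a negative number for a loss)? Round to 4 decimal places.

100 silver × 0.193 = 19.3 palladium
19.3 palladium × 1.71 = 33.003 crude
33.003 crude × 2.86 = 94.38858 silver
Net change: 94.38858 − 100 = -5.61142 silver

-5.6114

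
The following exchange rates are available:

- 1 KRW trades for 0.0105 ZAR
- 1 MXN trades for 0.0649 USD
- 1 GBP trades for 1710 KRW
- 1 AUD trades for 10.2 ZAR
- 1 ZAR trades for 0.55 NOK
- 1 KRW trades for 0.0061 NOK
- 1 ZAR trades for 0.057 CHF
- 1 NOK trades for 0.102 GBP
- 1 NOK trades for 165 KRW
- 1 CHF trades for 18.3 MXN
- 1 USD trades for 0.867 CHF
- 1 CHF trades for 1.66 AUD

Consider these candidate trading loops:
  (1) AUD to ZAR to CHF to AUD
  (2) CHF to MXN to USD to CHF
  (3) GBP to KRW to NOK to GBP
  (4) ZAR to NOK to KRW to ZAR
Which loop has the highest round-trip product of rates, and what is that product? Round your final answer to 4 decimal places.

1.0640

(1) 10.2 × 0.057 × 1.66 = 0.96512
(2) 18.3 × 0.0649 × 0.867 = 1.02971
(3) 1710 × 0.0061 × 0.102 = 1.06396
(4) 0.55 × 165 × 0.0105 = 0.95288
Highest is cycle (3) at 1.0640 (>1, arbitrage).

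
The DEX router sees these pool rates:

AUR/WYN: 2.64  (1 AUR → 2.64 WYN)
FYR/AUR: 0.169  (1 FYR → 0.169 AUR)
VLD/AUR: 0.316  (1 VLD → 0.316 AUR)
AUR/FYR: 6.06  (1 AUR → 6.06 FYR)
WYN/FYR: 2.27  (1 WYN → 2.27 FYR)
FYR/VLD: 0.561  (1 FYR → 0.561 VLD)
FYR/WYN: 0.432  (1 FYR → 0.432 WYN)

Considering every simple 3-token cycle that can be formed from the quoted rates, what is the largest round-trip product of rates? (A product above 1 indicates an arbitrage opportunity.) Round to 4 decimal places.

1.0743

FYR→VLD→AUR→FYR: 0.561 × 0.316 × 6.06 = 1.07429
FYR→AUR→WYN→FYR: 0.169 × 2.64 × 2.27 = 1.01278
Maximum is FYR→VLD→AUR→FYR at 1.0743; arbitrage exists.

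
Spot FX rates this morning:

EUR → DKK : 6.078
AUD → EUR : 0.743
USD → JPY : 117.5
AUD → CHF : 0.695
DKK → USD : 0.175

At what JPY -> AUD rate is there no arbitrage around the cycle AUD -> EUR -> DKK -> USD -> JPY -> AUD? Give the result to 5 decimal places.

Known legs of the cycle: 0.743 × 6.078 × 0.175 × 117.5 = 92.859304125
For no arbitrage the full-cycle product must be 1, so the missing rate is 1 / 92.859304125 ≈ 0.0107690.

0.01077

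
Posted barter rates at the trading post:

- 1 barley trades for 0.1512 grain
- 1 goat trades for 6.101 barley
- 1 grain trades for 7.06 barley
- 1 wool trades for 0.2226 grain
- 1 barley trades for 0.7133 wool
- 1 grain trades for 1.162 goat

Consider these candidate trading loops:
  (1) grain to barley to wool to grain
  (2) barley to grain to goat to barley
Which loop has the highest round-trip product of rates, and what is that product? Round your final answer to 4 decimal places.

1.1210

(1) 7.06 × 0.7133 × 0.2226 = 1.12099
(2) 0.1512 × 1.162 × 6.101 = 1.07191
Highest is cycle (1) at 1.1210 (>1, arbitrage).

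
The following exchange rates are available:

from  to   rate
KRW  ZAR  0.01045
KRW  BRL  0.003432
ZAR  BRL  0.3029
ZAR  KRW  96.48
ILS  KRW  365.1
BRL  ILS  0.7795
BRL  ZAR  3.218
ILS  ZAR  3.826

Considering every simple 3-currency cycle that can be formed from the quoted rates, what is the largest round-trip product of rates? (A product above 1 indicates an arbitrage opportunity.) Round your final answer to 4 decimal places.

1.0655

ZAR→KRW→BRL→ZAR: 96.48 × 0.003432 × 3.218 = 1.06554
ILS→KRW→BRL→ILS: 365.1 × 0.003432 × 0.7795 = 0.97673
ZAR→BRL→ILS→ZAR: 0.3029 × 0.7795 × 3.826 = 0.90336
Maximum is ZAR→KRW→BRL→ZAR at 1.0655; arbitrage exists.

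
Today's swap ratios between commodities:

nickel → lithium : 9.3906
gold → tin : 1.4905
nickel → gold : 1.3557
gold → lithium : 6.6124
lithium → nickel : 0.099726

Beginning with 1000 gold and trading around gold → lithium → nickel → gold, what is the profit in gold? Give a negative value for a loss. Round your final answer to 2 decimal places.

1000 gold × 6.6124 = 6612.4 lithium
6612.4 lithium × 0.099726 = 659.4282024 nickel
659.4282024 nickel × 1.3557 = 893.98681399368 gold
Net change: 893.98681399368 − 1000 = -106.01318600632 gold

-106.01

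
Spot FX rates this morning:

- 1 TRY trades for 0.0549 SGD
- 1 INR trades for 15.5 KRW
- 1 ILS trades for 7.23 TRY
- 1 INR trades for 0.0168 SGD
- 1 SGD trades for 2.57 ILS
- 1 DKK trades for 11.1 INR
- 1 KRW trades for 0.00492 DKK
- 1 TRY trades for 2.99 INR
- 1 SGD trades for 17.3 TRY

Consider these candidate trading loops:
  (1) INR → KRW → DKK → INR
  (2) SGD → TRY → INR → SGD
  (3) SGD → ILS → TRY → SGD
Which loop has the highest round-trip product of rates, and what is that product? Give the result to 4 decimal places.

1.0201

(1) 15.5 × 0.00492 × 11.1 = 0.84649
(2) 17.3 × 2.99 × 0.0168 = 0.86901
(3) 2.57 × 7.23 × 0.0549 = 1.02010
Highest is cycle (3) at 1.0201 (>1, arbitrage).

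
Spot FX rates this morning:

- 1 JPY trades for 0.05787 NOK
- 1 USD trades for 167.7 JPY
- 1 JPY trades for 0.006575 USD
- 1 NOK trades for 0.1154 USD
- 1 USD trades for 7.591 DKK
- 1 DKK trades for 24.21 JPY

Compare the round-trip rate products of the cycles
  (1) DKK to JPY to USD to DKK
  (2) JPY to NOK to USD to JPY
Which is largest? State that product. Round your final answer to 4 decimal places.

(1) 24.21 × 0.006575 × 7.591 = 1.20834
(2) 0.05787 × 0.1154 × 167.7 = 1.11993
Highest is cycle (1) at 1.2083 (>1, arbitrage).

1.2083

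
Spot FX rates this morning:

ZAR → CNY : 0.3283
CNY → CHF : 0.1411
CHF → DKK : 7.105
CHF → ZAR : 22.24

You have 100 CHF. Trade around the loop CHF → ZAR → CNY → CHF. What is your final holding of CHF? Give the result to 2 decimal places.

100 CHF × 22.24 = 2224 ZAR
2224 ZAR × 0.3283 = 730.1392 CNY
730.1392 CNY × 0.1411 = 103.02264112 CHF

103.02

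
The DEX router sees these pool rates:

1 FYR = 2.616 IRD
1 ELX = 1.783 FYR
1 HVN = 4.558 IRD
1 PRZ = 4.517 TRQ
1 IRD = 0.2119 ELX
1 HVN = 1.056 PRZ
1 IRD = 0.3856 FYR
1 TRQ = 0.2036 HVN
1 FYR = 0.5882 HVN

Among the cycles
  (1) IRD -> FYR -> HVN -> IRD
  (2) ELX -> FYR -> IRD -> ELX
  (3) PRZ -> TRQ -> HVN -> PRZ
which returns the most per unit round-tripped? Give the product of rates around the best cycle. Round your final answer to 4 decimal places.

(1) 0.3856 × 0.5882 × 4.558 = 1.03380
(2) 1.783 × 2.616 × 0.2119 = 0.98837
(3) 4.517 × 0.2036 × 1.056 = 0.97116
Highest is cycle (1) at 1.0338 (>1, arbitrage).

1.0338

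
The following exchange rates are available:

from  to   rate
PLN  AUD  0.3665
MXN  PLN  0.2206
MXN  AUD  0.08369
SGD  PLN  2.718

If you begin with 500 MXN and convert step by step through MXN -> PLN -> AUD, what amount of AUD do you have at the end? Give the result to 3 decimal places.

40.425

500 MXN × 0.2206 = 110.3 PLN
110.3 PLN × 0.3665 = 40.42495 AUD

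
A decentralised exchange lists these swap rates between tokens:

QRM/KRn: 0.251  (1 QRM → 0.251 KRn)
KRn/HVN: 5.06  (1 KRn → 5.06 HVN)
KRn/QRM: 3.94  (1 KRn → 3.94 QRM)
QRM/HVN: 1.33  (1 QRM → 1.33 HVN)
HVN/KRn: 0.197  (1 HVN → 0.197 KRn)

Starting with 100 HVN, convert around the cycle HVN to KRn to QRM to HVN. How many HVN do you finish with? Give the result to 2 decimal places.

100 HVN × 0.197 = 19.7 KRn
19.7 KRn × 3.94 = 77.618 QRM
77.618 QRM × 1.33 = 103.23194 HVN

103.23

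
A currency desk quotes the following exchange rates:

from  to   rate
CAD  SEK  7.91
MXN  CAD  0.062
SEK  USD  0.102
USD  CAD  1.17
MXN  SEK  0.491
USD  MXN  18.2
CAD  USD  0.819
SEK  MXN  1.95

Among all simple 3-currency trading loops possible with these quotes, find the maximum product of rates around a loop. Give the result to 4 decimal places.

SEK→MXN→CAD→SEK: 1.95 × 0.062 × 7.91 = 0.95632
SEK→USD→CAD→SEK: 0.102 × 1.17 × 7.91 = 0.94398
MXN→CAD→USD→MXN: 0.062 × 0.819 × 18.2 = 0.92416
SEK→USD→MXN→SEK: 0.102 × 18.2 × 0.491 = 0.91149
Maximum is SEK→MXN→CAD→SEK at 0.9563; no arbitrage — every cycle loses value.

0.9563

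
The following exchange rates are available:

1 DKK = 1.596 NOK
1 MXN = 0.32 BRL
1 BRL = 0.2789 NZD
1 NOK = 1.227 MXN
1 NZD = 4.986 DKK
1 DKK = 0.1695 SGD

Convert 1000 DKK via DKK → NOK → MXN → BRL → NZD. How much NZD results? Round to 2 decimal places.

174.77

1000 DKK × 1.596 = 1596 NOK
1596 NOK × 1.227 = 1958.292 MXN
1958.292 MXN × 0.32 = 626.65344 BRL
626.65344 BRL × 0.2789 = 174.773644416 NZD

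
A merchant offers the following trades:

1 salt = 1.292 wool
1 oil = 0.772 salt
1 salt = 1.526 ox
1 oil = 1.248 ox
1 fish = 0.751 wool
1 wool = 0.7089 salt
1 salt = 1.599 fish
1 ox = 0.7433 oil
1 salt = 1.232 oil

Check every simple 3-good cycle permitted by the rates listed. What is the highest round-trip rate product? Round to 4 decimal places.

0.8757

salt→ox→oil→salt: 1.526 × 0.7433 × 0.772 = 0.87566
salt→fish→wool→salt: 1.599 × 0.751 × 0.7089 = 0.85128
Maximum is salt→ox→oil→salt at 0.8757; no arbitrage — every cycle loses value.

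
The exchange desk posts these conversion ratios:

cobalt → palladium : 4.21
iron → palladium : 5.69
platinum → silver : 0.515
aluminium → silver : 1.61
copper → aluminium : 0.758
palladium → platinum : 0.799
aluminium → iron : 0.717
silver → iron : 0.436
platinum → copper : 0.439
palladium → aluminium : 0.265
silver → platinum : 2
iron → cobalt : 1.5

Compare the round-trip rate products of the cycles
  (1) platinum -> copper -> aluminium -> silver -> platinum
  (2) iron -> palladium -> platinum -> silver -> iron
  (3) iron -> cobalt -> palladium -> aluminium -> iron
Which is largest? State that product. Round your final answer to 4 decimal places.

1.1999

(1) 0.439 × 0.758 × 1.61 × 2 = 1.07149
(2) 5.69 × 0.799 × 0.515 × 0.436 = 1.02083
(3) 1.5 × 4.21 × 0.265 × 0.717 = 1.19988
Highest is cycle (3) at 1.1999 (>1, arbitrage).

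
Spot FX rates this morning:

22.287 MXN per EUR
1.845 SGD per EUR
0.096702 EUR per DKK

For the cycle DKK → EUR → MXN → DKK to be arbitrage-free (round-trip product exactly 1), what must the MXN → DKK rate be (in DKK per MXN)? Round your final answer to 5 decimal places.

Known legs of the cycle: 0.096702 × 22.287 = 2.155197474
For no arbitrage the full-cycle product must be 1, so the missing rate is 1 / 2.155197474 ≈ 0.4639946.

0.46399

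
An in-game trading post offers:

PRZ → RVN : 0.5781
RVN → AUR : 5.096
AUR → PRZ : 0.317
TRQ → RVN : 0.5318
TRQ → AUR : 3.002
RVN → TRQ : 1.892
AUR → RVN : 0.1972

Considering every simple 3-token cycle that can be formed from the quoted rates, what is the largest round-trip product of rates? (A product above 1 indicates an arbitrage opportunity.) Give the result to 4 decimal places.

TRQ→AUR→RVN→TRQ: 3.002 × 0.1972 × 1.892 = 1.12005
PRZ→RVN→AUR→PRZ: 0.5781 × 5.096 × 0.317 = 0.93388
Maximum is TRQ→AUR→RVN→TRQ at 1.1201; arbitrage exists.

1.1201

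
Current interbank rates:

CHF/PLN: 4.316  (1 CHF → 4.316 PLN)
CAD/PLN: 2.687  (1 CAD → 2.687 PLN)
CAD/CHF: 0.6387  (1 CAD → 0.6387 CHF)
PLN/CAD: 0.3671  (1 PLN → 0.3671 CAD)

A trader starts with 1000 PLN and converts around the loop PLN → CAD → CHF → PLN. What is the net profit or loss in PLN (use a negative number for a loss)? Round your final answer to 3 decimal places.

1000 PLN × 0.3671 = 367.1 CAD
367.1 CAD × 0.6387 = 234.46677 CHF
234.46677 CHF × 4.316 = 1011.95857932 PLN
Net change: 1011.95857932 − 1000 = 11.95857932 PLN

11.959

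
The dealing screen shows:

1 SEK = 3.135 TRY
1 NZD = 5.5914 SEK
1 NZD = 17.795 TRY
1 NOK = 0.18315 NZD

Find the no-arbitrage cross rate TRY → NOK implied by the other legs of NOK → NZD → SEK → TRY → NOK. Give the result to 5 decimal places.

0.31148

Known legs of the cycle: 0.18315 × 5.5914 × 3.135 = 3.21044349285
For no arbitrage the full-cycle product must be 1, so the missing rate is 1 / 3.21044349285 ≈ 0.3114834.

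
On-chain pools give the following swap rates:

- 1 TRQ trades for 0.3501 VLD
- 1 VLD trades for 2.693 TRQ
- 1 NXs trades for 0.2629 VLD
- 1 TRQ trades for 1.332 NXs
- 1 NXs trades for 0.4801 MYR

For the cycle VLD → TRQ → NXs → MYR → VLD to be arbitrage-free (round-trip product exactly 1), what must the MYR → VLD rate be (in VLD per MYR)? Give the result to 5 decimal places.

0.58067

Known legs of the cycle: 2.693 × 1.332 × 0.4801 = 1.7221551876
For no arbitrage the full-cycle product must be 1, so the missing rate is 1 / 1.7221551876 ≈ 0.5806678.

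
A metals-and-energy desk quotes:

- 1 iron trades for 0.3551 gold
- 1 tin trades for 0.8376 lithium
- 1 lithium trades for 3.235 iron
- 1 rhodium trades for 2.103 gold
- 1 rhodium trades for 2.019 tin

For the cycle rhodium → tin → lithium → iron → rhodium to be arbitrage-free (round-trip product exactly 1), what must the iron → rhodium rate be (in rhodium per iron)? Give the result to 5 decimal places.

Known legs of the cycle: 2.019 × 0.8376 × 3.235 = 5.470755084
For no arbitrage the full-cycle product must be 1, so the missing rate is 1 / 5.470755084 ≈ 0.1827901.

0.18279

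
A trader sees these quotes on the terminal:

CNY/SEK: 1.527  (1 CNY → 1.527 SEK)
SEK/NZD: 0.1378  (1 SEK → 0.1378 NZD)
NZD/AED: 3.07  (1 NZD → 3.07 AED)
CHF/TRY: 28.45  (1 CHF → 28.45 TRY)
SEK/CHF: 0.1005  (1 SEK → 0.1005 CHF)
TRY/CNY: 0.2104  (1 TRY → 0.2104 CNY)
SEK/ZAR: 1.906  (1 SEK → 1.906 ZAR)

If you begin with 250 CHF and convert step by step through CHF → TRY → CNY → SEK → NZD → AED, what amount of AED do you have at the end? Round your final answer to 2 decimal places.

250 CHF × 28.45 = 7112.5 TRY
7112.5 TRY × 0.2104 = 1496.47 CNY
1496.47 CNY × 1.527 = 2285.10969 SEK
2285.10969 SEK × 0.1378 = 314.888115282 NZD
314.888115282 NZD × 3.07 = 966.70651391574 AED

966.71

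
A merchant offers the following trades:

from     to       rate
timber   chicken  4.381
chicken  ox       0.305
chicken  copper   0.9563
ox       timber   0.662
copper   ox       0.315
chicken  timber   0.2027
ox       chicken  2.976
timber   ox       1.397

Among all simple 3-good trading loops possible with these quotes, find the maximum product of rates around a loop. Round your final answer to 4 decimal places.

0.8965

copper→ox→chicken→copper: 0.315 × 2.976 × 0.9563 = 0.89647
chicken→ox→timber→chicken: 0.305 × 0.662 × 4.381 = 0.88457
chicken→timber→ox→chicken: 0.2027 × 1.397 × 2.976 = 0.84272
Maximum is copper→ox→chicken→copper at 0.8965; no arbitrage — every cycle loses value.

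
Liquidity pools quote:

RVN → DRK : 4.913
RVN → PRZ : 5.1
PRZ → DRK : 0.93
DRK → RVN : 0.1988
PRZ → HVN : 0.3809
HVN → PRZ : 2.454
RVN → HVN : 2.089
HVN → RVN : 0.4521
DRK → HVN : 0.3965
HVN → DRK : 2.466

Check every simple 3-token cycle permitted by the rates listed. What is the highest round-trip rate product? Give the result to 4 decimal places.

HVN→DRK→RVN→HVN: 2.466 × 0.1988 × 2.089 = 1.02411
PRZ→DRK→RVN→PRZ: 0.93 × 0.1988 × 5.1 = 0.94291
HVN→PRZ→DRK→HVN: 2.454 × 0.93 × 0.3965 = 0.90490
HVN→RVN→DRK→HVN: 0.4521 × 4.913 × 0.3965 = 0.88069
HVN→RVN→PRZ→HVN: 0.4521 × 5.1 × 0.3809 = 0.87824
Maximum is HVN→DRK→RVN→HVN at 1.0241; arbitrage exists.

1.0241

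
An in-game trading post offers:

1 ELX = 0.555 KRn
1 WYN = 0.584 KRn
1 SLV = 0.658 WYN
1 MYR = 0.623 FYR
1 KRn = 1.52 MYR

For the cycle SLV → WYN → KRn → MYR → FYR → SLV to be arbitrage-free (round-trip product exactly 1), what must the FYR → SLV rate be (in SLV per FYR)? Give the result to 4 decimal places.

2.7481

Known legs of the cycle: 0.658 × 0.584 × 1.52 × 0.623 = 0.36389021312
For no arbitrage the full-cycle product must be 1, so the missing rate is 1 / 0.36389021312 ≈ 2.748082.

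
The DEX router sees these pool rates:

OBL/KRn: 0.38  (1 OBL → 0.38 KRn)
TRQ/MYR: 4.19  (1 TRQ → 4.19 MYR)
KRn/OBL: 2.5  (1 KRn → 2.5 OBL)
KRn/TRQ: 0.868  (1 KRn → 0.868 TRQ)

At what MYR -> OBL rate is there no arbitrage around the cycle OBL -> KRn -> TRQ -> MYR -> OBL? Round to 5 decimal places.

Known legs of the cycle: 0.38 × 0.868 × 4.19 = 1.3820296
For no arbitrage the full-cycle product must be 1, so the missing rate is 1 / 1.3820296 ≈ 0.7235735.

0.72357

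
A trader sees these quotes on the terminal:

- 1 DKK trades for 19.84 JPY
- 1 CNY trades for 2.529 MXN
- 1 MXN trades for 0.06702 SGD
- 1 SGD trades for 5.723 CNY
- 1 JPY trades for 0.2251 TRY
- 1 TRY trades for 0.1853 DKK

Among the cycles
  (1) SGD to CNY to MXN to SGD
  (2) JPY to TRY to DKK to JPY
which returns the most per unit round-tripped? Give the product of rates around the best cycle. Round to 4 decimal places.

0.9700

(1) 5.723 × 2.529 × 0.06702 = 0.97001
(2) 0.2251 × 0.1853 × 19.84 = 0.82755
Highest is cycle (1) at 0.9700 (≤1, no arbitrage).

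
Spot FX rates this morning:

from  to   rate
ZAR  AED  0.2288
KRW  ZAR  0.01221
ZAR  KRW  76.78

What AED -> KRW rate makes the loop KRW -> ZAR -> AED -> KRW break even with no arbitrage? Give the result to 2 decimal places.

357.95

Known legs of the cycle: 0.01221 × 0.2288 = 0.002793648
For no arbitrage the full-cycle product must be 1, so the missing rate is 1 / 0.002793648 ≈ 357.9549.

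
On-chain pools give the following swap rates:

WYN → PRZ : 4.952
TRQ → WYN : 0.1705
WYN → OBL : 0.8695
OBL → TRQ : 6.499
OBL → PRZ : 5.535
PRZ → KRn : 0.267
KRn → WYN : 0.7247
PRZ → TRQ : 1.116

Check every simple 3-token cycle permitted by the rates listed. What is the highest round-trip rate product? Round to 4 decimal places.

0.9635

OBL→TRQ→WYN→OBL: 6.499 × 0.1705 × 0.8695 = 0.96348
PRZ→KRn→WYN→PRZ: 0.267 × 0.7247 × 4.952 = 0.95819
TRQ→WYN→PRZ→TRQ: 0.1705 × 4.952 × 1.116 = 0.94226
Maximum is OBL→TRQ→WYN→OBL at 0.9635; no arbitrage — every cycle loses value.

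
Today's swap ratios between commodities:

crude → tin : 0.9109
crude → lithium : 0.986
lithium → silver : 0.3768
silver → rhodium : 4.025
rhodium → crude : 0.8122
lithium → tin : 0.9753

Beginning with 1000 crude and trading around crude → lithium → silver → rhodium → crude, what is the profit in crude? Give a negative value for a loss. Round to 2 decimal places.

1000 crude × 0.986 = 986 lithium
986 lithium × 0.3768 = 371.5248 silver
371.5248 silver × 4.025 = 1495.38732 rhodium
1495.38732 rhodium × 0.8122 = 1214.553581304 crude
Net change: 1214.553581304 − 1000 = 214.553581304 crude

214.55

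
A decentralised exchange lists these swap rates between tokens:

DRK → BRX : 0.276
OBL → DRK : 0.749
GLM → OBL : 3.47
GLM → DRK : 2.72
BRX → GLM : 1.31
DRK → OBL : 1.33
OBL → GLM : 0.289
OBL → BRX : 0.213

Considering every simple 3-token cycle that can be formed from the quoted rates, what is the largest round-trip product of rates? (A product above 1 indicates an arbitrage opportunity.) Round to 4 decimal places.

DRK→OBL→GLM→DRK: 1.33 × 0.289 × 2.72 = 1.04549
DRK→BRX→GLM→DRK: 0.276 × 1.31 × 2.72 = 0.98344
BRX→GLM→OBL→BRX: 1.31 × 3.47 × 0.213 = 0.96823
Maximum is DRK→OBL→GLM→DRK at 1.0455; arbitrage exists.

1.0455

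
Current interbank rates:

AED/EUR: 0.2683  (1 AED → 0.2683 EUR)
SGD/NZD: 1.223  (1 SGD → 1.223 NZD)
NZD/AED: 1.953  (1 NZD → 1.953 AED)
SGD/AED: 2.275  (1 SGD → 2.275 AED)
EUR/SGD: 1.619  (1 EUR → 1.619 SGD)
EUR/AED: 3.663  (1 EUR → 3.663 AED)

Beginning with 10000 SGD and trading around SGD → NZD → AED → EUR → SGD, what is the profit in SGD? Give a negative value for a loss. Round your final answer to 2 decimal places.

10000 SGD × 1.223 = 12230 NZD
12230 NZD × 1.953 = 23885.19 AED
23885.19 AED × 0.2683 = 6408.396477 EUR
6408.396477 EUR × 1.619 = 10375.193896263 SGD
Net change: 10375.193896263 − 10000 = 375.193896263 SGD

375.19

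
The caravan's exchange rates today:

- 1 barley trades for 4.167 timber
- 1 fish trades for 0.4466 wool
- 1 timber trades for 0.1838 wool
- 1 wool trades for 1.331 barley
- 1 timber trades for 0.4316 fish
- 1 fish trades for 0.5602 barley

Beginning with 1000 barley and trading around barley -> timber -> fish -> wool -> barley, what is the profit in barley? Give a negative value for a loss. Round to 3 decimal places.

1000 barley × 4.167 = 4167 timber
4167 timber × 0.4316 = 1798.4772 fish
1798.4772 fish × 0.4466 = 803.19991752 wool
803.19991752 wool × 1.331 = 1069.05909021912 barley
Net change: 1069.05909021912 − 1000 = 69.05909021912 barley

69.059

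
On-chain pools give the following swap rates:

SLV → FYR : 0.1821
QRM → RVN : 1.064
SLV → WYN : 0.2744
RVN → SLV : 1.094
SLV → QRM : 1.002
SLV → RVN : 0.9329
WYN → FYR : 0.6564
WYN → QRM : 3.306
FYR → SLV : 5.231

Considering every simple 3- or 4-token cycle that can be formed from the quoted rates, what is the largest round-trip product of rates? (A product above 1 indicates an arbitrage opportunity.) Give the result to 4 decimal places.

1.1663

QRM→RVN→SLV→QRM: 1.064 × 1.094 × 1.002 = 1.16634
QRM→RVN→SLV→WYN→QRM: 1.064 × 1.094 × 0.2744 × 3.306 = 1.05596
FYR→SLV→WYN→FYR: 5.231 × 0.2744 × 0.6564 = 0.94219
Maximum is QRM→RVN→SLV→QRM at 1.1663; arbitrage exists.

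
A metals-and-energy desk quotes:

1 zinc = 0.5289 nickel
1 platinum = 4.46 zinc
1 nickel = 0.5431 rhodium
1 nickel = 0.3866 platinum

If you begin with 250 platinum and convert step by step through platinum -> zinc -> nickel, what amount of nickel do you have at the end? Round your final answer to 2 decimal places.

589.72

250 platinum × 4.46 = 1115 zinc
1115 zinc × 0.5289 = 589.7235 nickel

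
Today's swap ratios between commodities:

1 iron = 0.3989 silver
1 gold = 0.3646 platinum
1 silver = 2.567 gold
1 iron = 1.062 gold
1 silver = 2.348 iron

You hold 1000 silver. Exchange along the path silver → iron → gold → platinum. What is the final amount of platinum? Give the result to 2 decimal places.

1000 silver × 2.348 = 2348 iron
2348 iron × 1.062 = 2493.576 gold
2493.576 gold × 0.3646 = 909.1578096 platinum

909.16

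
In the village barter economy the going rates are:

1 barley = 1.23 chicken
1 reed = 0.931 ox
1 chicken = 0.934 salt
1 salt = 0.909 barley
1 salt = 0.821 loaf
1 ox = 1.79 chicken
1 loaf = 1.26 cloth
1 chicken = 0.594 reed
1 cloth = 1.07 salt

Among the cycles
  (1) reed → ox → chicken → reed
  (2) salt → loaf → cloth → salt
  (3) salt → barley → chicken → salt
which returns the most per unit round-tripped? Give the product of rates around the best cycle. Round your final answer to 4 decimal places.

(1) 0.931 × 1.79 × 0.594 = 0.98990
(2) 0.821 × 1.26 × 1.07 = 1.10687
(3) 0.909 × 1.23 × 0.934 = 1.04428
Highest is cycle (2) at 1.1069 (>1, arbitrage).

1.1069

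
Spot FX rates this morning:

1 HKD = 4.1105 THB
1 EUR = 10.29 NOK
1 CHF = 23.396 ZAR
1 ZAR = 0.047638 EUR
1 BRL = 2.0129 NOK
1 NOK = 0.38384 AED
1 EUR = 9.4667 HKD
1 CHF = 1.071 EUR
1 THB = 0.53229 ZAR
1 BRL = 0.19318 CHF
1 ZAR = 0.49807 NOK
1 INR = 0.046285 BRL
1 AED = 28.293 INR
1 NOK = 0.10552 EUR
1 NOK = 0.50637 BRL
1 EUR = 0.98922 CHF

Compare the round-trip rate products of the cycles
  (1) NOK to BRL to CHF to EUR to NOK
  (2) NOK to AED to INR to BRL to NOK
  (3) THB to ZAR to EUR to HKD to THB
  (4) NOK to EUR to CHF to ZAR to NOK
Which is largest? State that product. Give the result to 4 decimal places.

1.2164

(1) 0.50637 × 0.19318 × 1.071 × 10.29 = 1.07804
(2) 0.38384 × 28.293 × 0.046285 × 2.0129 = 1.01179
(3) 0.53229 × 0.047638 × 9.4667 × 4.1105 = 0.98672
(4) 0.10552 × 0.98922 × 23.396 × 0.49807 = 1.21635
Highest is cycle (4) at 1.2164 (>1, arbitrage).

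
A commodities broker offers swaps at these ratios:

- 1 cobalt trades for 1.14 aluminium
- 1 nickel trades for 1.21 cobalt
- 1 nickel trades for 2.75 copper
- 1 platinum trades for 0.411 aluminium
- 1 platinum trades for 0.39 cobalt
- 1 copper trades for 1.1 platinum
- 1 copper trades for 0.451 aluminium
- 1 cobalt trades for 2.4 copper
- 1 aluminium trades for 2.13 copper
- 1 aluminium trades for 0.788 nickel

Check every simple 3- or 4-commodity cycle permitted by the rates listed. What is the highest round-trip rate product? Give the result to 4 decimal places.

1.0870

nickel→cobalt→aluminium→nickel: 1.21 × 1.14 × 0.788 = 1.08697
copper→platinum→cobalt→aluminium→copper: 1.1 × 0.39 × 1.14 × 2.13 = 1.04170
copper→aluminium→nickel→cobalt→copper: 0.451 × 0.788 × 1.21 × 2.4 = 1.03205
copper→platinum→cobalt→copper: 1.1 × 0.39 × 2.4 = 1.02960
copper→platinum→aluminium→nickel→copper: 1.1 × 0.411 × 0.788 × 2.75 = 0.97970
copper→aluminium→nickel→copper: 0.451 × 0.788 × 2.75 = 0.97732
copper→platinum→aluminium→copper: 1.1 × 0.411 × 2.13 = 0.96297
Maximum is nickel→cobalt→aluminium→nickel at 1.0870; arbitrage exists.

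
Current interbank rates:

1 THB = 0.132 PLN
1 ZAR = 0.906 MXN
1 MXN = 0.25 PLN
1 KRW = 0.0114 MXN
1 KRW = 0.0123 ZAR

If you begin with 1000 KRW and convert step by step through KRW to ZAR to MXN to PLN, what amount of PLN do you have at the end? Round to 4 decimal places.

1000 KRW × 0.0123 = 12.3 ZAR
12.3 ZAR × 0.906 = 11.1438 MXN
11.1438 MXN × 0.25 = 2.78595 PLN

2.7860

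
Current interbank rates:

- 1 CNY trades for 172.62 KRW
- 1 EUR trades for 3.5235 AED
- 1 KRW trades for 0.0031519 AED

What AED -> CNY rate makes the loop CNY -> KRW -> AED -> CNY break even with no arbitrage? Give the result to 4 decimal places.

Known legs of the cycle: 172.62 × 0.0031519 = 0.544080978
For no arbitrage the full-cycle product must be 1, so the missing rate is 1 / 0.544080978 ≈ 1.837962.

1.8380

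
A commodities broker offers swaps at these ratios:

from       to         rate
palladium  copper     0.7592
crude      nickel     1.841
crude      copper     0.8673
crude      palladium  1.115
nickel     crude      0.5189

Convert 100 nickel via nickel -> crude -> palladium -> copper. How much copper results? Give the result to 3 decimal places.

43.925

100 nickel × 0.5189 = 51.89 crude
51.89 crude × 1.115 = 57.85735 palladium
57.85735 palladium × 0.7592 = 43.92530012 copper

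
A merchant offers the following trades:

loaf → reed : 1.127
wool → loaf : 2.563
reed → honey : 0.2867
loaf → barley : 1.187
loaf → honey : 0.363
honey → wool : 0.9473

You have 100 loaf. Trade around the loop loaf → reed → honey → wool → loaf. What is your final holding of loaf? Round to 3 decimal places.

78.449

100 loaf × 1.127 = 112.7 reed
112.7 reed × 0.2867 = 32.31109 honey
32.31109 honey × 0.9473 = 30.608295557 wool
30.608295557 wool × 2.563 = 78.449061512591 loaf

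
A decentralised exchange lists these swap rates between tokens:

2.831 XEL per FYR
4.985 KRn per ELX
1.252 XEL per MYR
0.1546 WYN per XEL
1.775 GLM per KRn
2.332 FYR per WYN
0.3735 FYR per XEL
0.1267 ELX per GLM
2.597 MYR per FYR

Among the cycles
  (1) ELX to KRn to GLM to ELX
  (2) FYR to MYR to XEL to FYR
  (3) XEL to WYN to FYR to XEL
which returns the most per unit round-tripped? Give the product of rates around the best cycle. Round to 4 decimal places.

(1) 4.985 × 1.775 × 0.1267 = 1.12109
(2) 2.597 × 1.252 × 0.3735 = 1.21441
(3) 0.1546 × 2.332 × 2.831 = 1.02065
Highest is cycle (2) at 1.2144 (>1, arbitrage).

1.2144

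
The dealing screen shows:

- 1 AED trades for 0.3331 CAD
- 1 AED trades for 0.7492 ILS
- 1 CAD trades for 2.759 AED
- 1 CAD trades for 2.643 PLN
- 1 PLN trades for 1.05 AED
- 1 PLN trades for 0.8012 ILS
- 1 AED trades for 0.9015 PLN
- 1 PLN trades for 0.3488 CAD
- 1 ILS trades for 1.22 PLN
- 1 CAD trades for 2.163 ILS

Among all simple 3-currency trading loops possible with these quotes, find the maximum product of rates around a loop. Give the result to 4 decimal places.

ILS→PLN→AED→ILS: 1.22 × 1.05 × 0.7492 = 0.95973
PLN→AED→CAD→PLN: 1.05 × 0.3331 × 2.643 = 0.92440
ILS→PLN→CAD→ILS: 1.22 × 0.3488 × 2.163 = 0.92043
PLN→CAD→AED→PLN: 0.3488 × 2.759 × 0.9015 = 0.86755
Maximum is ILS→PLN→AED→ILS at 0.9597; no arbitrage — every cycle loses value.

0.9597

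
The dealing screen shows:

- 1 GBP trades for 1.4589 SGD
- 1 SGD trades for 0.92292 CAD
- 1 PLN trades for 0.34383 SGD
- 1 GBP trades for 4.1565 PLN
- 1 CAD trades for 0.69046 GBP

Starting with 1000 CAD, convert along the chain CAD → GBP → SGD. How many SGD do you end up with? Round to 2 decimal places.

1000 CAD × 0.69046 = 690.46 GBP
690.46 GBP × 1.4589 = 1007.312094 SGD

1007.31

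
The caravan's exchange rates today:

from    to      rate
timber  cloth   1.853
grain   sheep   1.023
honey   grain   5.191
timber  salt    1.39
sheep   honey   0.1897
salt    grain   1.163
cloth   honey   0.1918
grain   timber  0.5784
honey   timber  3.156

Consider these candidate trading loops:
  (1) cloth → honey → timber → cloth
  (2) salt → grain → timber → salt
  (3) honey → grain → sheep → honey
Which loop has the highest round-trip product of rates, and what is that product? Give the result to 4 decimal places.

(1) 0.1918 × 3.156 × 1.853 = 1.12166
(2) 1.163 × 0.5784 × 1.39 = 0.93502
(3) 5.191 × 1.023 × 0.1897 = 1.00738
Highest is cycle (1) at 1.1217 (>1, arbitrage).

1.1217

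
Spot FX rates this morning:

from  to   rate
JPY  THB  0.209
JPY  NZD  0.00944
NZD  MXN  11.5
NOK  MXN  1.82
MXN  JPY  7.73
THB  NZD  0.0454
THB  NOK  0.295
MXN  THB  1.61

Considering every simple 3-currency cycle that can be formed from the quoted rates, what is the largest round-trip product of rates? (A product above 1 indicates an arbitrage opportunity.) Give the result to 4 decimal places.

THB→NOK→MXN→THB: 0.295 × 1.82 × 1.61 = 0.86441
THB→NZD→MXN→THB: 0.0454 × 11.5 × 1.61 = 0.84058
MXN→JPY→NZD→MXN: 7.73 × 0.00944 × 11.5 = 0.83917
Maximum is THB→NOK→MXN→THB at 0.8644; no arbitrage — every cycle loses value.

0.8644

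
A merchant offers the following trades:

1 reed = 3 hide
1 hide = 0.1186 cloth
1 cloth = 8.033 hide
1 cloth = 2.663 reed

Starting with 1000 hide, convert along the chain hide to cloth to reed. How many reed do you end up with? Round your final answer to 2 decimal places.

1000 hide × 0.1186 = 118.6 cloth
118.6 cloth × 2.663 = 315.8318 reed

315.83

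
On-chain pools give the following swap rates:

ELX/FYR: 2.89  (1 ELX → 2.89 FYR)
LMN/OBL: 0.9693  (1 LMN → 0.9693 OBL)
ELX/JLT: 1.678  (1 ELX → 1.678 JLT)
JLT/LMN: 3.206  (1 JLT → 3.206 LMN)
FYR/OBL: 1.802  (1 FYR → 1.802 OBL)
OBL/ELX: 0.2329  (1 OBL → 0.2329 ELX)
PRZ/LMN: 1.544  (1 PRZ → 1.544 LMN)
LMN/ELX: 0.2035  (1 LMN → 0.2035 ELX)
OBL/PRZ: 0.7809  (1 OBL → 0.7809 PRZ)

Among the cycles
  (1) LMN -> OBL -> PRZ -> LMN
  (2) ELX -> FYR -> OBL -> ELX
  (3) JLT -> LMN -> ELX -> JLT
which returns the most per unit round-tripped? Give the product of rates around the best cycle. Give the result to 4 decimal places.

1.2129

(1) 0.9693 × 0.7809 × 1.544 = 1.16869
(2) 2.89 × 1.802 × 0.2329 = 1.21289
(3) 3.206 × 0.2035 × 1.678 = 1.09476
Highest is cycle (2) at 1.2129 (>1, arbitrage).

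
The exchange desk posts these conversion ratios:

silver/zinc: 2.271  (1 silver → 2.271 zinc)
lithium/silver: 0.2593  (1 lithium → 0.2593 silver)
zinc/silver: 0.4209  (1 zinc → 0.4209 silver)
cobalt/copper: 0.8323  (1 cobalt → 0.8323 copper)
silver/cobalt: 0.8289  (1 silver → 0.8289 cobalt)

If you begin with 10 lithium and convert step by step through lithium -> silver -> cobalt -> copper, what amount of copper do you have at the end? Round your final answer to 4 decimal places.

1.7889

10 lithium × 0.2593 = 2.593 silver
2.593 silver × 0.8289 = 2.1493377 cobalt
2.1493377 cobalt × 0.8323 = 1.78889376771 copper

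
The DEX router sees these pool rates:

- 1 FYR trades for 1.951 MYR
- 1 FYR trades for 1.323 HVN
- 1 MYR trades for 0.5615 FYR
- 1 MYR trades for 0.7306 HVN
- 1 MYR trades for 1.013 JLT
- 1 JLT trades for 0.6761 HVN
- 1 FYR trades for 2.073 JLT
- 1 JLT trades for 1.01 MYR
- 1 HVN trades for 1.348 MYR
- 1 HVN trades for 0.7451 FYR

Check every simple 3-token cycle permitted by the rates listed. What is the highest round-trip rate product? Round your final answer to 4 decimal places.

1.1756

FYR→JLT→MYR→FYR: 2.073 × 1.01 × 0.5615 = 1.17563
FYR→MYR→HVN→FYR: 1.951 × 0.7306 × 0.7451 = 1.06207
FYR→JLT→HVN→FYR: 2.073 × 0.6761 × 0.7451 = 1.04430
FYR→HVN→MYR→FYR: 1.323 × 1.348 × 0.5615 = 1.00138
JLT→HVN→MYR→JLT: 0.6761 × 1.348 × 1.013 = 0.92323
Maximum is FYR→JLT→MYR→FYR at 1.1756; arbitrage exists.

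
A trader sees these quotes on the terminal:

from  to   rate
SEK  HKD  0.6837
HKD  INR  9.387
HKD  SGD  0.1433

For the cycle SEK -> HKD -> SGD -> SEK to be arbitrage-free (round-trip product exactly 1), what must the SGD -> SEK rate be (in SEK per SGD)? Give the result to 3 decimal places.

Known legs of the cycle: 0.6837 × 0.1433 = 0.09797421
For no arbitrage the full-cycle product must be 1, so the missing rate is 1 / 0.09797421 ≈ 10.20677.

10.207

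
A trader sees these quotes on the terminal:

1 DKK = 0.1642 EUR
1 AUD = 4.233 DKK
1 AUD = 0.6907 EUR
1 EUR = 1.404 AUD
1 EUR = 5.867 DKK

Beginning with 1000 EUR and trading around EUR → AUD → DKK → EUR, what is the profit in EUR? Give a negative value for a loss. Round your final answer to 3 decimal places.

1000 EUR × 1.404 = 1404 AUD
1404 AUD × 4.233 = 5943.132 DKK
5943.132 DKK × 0.1642 = 975.8622744 EUR
Net change: 975.8622744 − 1000 = -24.1377256 EUR

-24.138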